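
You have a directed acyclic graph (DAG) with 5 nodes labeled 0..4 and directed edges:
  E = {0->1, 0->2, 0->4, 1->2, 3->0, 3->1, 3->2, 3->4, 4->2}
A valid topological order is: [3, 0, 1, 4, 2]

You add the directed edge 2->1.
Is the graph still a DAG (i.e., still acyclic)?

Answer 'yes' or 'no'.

Given toposort: [3, 0, 1, 4, 2]
Position of 2: index 4; position of 1: index 2
New edge 2->1: backward (u after v in old order)
Backward edge: old toposort is now invalid. Check if this creates a cycle.
Does 1 already reach 2? Reachable from 1: [1, 2]. YES -> cycle!
Still a DAG? no

Answer: no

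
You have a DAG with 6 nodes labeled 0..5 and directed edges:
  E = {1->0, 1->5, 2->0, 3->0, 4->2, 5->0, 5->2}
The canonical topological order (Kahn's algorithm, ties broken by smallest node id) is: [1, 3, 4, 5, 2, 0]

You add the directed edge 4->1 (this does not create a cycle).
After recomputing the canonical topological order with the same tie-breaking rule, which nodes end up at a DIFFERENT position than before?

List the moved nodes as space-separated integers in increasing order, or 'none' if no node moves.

Answer: 1 3 4

Derivation:
Old toposort: [1, 3, 4, 5, 2, 0]
Added edge 4->1
Recompute Kahn (smallest-id tiebreak):
  initial in-degrees: [4, 1, 2, 0, 0, 1]
  ready (indeg=0): [3, 4]
  pop 3: indeg[0]->3 | ready=[4] | order so far=[3]
  pop 4: indeg[1]->0; indeg[2]->1 | ready=[1] | order so far=[3, 4]
  pop 1: indeg[0]->2; indeg[5]->0 | ready=[5] | order so far=[3, 4, 1]
  pop 5: indeg[0]->1; indeg[2]->0 | ready=[2] | order so far=[3, 4, 1, 5]
  pop 2: indeg[0]->0 | ready=[0] | order so far=[3, 4, 1, 5, 2]
  pop 0: no out-edges | ready=[] | order so far=[3, 4, 1, 5, 2, 0]
New canonical toposort: [3, 4, 1, 5, 2, 0]
Compare positions:
  Node 0: index 5 -> 5 (same)
  Node 1: index 0 -> 2 (moved)
  Node 2: index 4 -> 4 (same)
  Node 3: index 1 -> 0 (moved)
  Node 4: index 2 -> 1 (moved)
  Node 5: index 3 -> 3 (same)
Nodes that changed position: 1 3 4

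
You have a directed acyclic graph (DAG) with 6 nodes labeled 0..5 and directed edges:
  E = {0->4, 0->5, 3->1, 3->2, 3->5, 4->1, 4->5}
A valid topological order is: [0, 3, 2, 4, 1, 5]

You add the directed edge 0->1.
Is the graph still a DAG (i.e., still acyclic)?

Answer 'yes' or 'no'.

Given toposort: [0, 3, 2, 4, 1, 5]
Position of 0: index 0; position of 1: index 4
New edge 0->1: forward
Forward edge: respects the existing order. Still a DAG, same toposort still valid.
Still a DAG? yes

Answer: yes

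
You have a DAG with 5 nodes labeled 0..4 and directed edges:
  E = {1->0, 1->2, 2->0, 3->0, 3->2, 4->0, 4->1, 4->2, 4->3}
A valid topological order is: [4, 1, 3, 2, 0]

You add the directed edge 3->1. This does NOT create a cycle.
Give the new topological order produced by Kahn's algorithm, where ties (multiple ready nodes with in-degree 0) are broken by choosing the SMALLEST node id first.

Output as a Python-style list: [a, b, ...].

Answer: [4, 3, 1, 2, 0]

Derivation:
Old toposort: [4, 1, 3, 2, 0]
Added edge: 3->1
Position of 3 (2) > position of 1 (1). Must reorder: 3 must now come before 1.
Run Kahn's algorithm (break ties by smallest node id):
  initial in-degrees: [4, 2, 3, 1, 0]
  ready (indeg=0): [4]
  pop 4: indeg[0]->3; indeg[1]->1; indeg[2]->2; indeg[3]->0 | ready=[3] | order so far=[4]
  pop 3: indeg[0]->2; indeg[1]->0; indeg[2]->1 | ready=[1] | order so far=[4, 3]
  pop 1: indeg[0]->1; indeg[2]->0 | ready=[2] | order so far=[4, 3, 1]
  pop 2: indeg[0]->0 | ready=[0] | order so far=[4, 3, 1, 2]
  pop 0: no out-edges | ready=[] | order so far=[4, 3, 1, 2, 0]
  Result: [4, 3, 1, 2, 0]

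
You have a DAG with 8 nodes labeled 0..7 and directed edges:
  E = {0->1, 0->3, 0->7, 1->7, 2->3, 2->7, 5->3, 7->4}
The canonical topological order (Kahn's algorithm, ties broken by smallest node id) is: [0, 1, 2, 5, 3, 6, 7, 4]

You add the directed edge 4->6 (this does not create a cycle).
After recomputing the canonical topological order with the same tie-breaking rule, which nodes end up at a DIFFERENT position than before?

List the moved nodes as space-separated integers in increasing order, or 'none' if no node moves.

Old toposort: [0, 1, 2, 5, 3, 6, 7, 4]
Added edge 4->6
Recompute Kahn (smallest-id tiebreak):
  initial in-degrees: [0, 1, 0, 3, 1, 0, 1, 3]
  ready (indeg=0): [0, 2, 5]
  pop 0: indeg[1]->0; indeg[3]->2; indeg[7]->2 | ready=[1, 2, 5] | order so far=[0]
  pop 1: indeg[7]->1 | ready=[2, 5] | order so far=[0, 1]
  pop 2: indeg[3]->1; indeg[7]->0 | ready=[5, 7] | order so far=[0, 1, 2]
  pop 5: indeg[3]->0 | ready=[3, 7] | order so far=[0, 1, 2, 5]
  pop 3: no out-edges | ready=[7] | order so far=[0, 1, 2, 5, 3]
  pop 7: indeg[4]->0 | ready=[4] | order so far=[0, 1, 2, 5, 3, 7]
  pop 4: indeg[6]->0 | ready=[6] | order so far=[0, 1, 2, 5, 3, 7, 4]
  pop 6: no out-edges | ready=[] | order so far=[0, 1, 2, 5, 3, 7, 4, 6]
New canonical toposort: [0, 1, 2, 5, 3, 7, 4, 6]
Compare positions:
  Node 0: index 0 -> 0 (same)
  Node 1: index 1 -> 1 (same)
  Node 2: index 2 -> 2 (same)
  Node 3: index 4 -> 4 (same)
  Node 4: index 7 -> 6 (moved)
  Node 5: index 3 -> 3 (same)
  Node 6: index 5 -> 7 (moved)
  Node 7: index 6 -> 5 (moved)
Nodes that changed position: 4 6 7

Answer: 4 6 7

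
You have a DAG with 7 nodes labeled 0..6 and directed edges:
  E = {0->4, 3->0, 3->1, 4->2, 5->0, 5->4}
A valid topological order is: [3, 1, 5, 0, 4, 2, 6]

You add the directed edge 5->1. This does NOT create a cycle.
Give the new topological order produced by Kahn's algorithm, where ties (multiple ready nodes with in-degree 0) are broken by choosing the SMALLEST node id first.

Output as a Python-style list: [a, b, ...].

Old toposort: [3, 1, 5, 0, 4, 2, 6]
Added edge: 5->1
Position of 5 (2) > position of 1 (1). Must reorder: 5 must now come before 1.
Run Kahn's algorithm (break ties by smallest node id):
  initial in-degrees: [2, 2, 1, 0, 2, 0, 0]
  ready (indeg=0): [3, 5, 6]
  pop 3: indeg[0]->1; indeg[1]->1 | ready=[5, 6] | order so far=[3]
  pop 5: indeg[0]->0; indeg[1]->0; indeg[4]->1 | ready=[0, 1, 6] | order so far=[3, 5]
  pop 0: indeg[4]->0 | ready=[1, 4, 6] | order so far=[3, 5, 0]
  pop 1: no out-edges | ready=[4, 6] | order so far=[3, 5, 0, 1]
  pop 4: indeg[2]->0 | ready=[2, 6] | order so far=[3, 5, 0, 1, 4]
  pop 2: no out-edges | ready=[6] | order so far=[3, 5, 0, 1, 4, 2]
  pop 6: no out-edges | ready=[] | order so far=[3, 5, 0, 1, 4, 2, 6]
  Result: [3, 5, 0, 1, 4, 2, 6]

Answer: [3, 5, 0, 1, 4, 2, 6]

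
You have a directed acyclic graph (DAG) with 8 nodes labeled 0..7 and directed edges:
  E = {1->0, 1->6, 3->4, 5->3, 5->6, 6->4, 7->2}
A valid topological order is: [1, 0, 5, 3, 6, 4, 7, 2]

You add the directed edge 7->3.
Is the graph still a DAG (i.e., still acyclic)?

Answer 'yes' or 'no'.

Given toposort: [1, 0, 5, 3, 6, 4, 7, 2]
Position of 7: index 6; position of 3: index 3
New edge 7->3: backward (u after v in old order)
Backward edge: old toposort is now invalid. Check if this creates a cycle.
Does 3 already reach 7? Reachable from 3: [3, 4]. NO -> still a DAG (reorder needed).
Still a DAG? yes

Answer: yes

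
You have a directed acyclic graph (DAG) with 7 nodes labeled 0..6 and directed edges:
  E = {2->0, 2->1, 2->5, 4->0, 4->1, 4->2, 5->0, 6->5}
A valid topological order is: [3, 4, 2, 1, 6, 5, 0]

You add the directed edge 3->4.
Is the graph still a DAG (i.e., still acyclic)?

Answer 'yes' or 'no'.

Answer: yes

Derivation:
Given toposort: [3, 4, 2, 1, 6, 5, 0]
Position of 3: index 0; position of 4: index 1
New edge 3->4: forward
Forward edge: respects the existing order. Still a DAG, same toposort still valid.
Still a DAG? yes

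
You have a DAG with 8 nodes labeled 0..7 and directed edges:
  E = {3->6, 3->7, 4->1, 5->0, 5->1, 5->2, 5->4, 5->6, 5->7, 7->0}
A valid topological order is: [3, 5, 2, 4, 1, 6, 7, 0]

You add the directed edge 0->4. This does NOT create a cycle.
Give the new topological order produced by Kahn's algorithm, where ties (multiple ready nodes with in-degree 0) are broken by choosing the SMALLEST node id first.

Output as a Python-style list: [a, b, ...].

Answer: [3, 5, 2, 6, 7, 0, 4, 1]

Derivation:
Old toposort: [3, 5, 2, 4, 1, 6, 7, 0]
Added edge: 0->4
Position of 0 (7) > position of 4 (3). Must reorder: 0 must now come before 4.
Run Kahn's algorithm (break ties by smallest node id):
  initial in-degrees: [2, 2, 1, 0, 2, 0, 2, 2]
  ready (indeg=0): [3, 5]
  pop 3: indeg[6]->1; indeg[7]->1 | ready=[5] | order so far=[3]
  pop 5: indeg[0]->1; indeg[1]->1; indeg[2]->0; indeg[4]->1; indeg[6]->0; indeg[7]->0 | ready=[2, 6, 7] | order so far=[3, 5]
  pop 2: no out-edges | ready=[6, 7] | order so far=[3, 5, 2]
  pop 6: no out-edges | ready=[7] | order so far=[3, 5, 2, 6]
  pop 7: indeg[0]->0 | ready=[0] | order so far=[3, 5, 2, 6, 7]
  pop 0: indeg[4]->0 | ready=[4] | order so far=[3, 5, 2, 6, 7, 0]
  pop 4: indeg[1]->0 | ready=[1] | order so far=[3, 5, 2, 6, 7, 0, 4]
  pop 1: no out-edges | ready=[] | order so far=[3, 5, 2, 6, 7, 0, 4, 1]
  Result: [3, 5, 2, 6, 7, 0, 4, 1]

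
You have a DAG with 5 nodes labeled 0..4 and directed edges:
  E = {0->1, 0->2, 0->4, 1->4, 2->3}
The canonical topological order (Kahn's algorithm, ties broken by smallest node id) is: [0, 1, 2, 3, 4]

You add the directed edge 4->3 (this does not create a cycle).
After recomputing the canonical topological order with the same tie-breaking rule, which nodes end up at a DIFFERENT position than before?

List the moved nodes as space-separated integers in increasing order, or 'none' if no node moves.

Old toposort: [0, 1, 2, 3, 4]
Added edge 4->3
Recompute Kahn (smallest-id tiebreak):
  initial in-degrees: [0, 1, 1, 2, 2]
  ready (indeg=0): [0]
  pop 0: indeg[1]->0; indeg[2]->0; indeg[4]->1 | ready=[1, 2] | order so far=[0]
  pop 1: indeg[4]->0 | ready=[2, 4] | order so far=[0, 1]
  pop 2: indeg[3]->1 | ready=[4] | order so far=[0, 1, 2]
  pop 4: indeg[3]->0 | ready=[3] | order so far=[0, 1, 2, 4]
  pop 3: no out-edges | ready=[] | order so far=[0, 1, 2, 4, 3]
New canonical toposort: [0, 1, 2, 4, 3]
Compare positions:
  Node 0: index 0 -> 0 (same)
  Node 1: index 1 -> 1 (same)
  Node 2: index 2 -> 2 (same)
  Node 3: index 3 -> 4 (moved)
  Node 4: index 4 -> 3 (moved)
Nodes that changed position: 3 4

Answer: 3 4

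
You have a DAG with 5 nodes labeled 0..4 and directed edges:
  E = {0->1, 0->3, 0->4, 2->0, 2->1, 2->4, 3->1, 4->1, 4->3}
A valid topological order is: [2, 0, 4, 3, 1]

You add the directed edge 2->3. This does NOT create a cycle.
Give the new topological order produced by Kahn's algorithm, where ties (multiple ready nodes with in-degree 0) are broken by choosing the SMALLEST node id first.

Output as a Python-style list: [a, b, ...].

Answer: [2, 0, 4, 3, 1]

Derivation:
Old toposort: [2, 0, 4, 3, 1]
Added edge: 2->3
Position of 2 (0) < position of 3 (3). Old order still valid.
Run Kahn's algorithm (break ties by smallest node id):
  initial in-degrees: [1, 4, 0, 3, 2]
  ready (indeg=0): [2]
  pop 2: indeg[0]->0; indeg[1]->3; indeg[3]->2; indeg[4]->1 | ready=[0] | order so far=[2]
  pop 0: indeg[1]->2; indeg[3]->1; indeg[4]->0 | ready=[4] | order so far=[2, 0]
  pop 4: indeg[1]->1; indeg[3]->0 | ready=[3] | order so far=[2, 0, 4]
  pop 3: indeg[1]->0 | ready=[1] | order so far=[2, 0, 4, 3]
  pop 1: no out-edges | ready=[] | order so far=[2, 0, 4, 3, 1]
  Result: [2, 0, 4, 3, 1]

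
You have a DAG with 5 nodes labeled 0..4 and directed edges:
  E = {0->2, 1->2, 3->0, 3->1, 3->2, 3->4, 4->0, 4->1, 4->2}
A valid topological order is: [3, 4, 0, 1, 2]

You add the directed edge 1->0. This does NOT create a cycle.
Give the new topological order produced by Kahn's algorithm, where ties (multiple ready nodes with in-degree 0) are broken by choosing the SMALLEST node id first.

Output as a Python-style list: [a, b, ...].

Answer: [3, 4, 1, 0, 2]

Derivation:
Old toposort: [3, 4, 0, 1, 2]
Added edge: 1->0
Position of 1 (3) > position of 0 (2). Must reorder: 1 must now come before 0.
Run Kahn's algorithm (break ties by smallest node id):
  initial in-degrees: [3, 2, 4, 0, 1]
  ready (indeg=0): [3]
  pop 3: indeg[0]->2; indeg[1]->1; indeg[2]->3; indeg[4]->0 | ready=[4] | order so far=[3]
  pop 4: indeg[0]->1; indeg[1]->0; indeg[2]->2 | ready=[1] | order so far=[3, 4]
  pop 1: indeg[0]->0; indeg[2]->1 | ready=[0] | order so far=[3, 4, 1]
  pop 0: indeg[2]->0 | ready=[2] | order so far=[3, 4, 1, 0]
  pop 2: no out-edges | ready=[] | order so far=[3, 4, 1, 0, 2]
  Result: [3, 4, 1, 0, 2]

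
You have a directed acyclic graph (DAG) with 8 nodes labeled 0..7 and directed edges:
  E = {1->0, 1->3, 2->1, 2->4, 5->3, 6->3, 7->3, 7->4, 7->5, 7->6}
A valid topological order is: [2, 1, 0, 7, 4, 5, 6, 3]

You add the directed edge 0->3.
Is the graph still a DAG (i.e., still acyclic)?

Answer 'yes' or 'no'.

Answer: yes

Derivation:
Given toposort: [2, 1, 0, 7, 4, 5, 6, 3]
Position of 0: index 2; position of 3: index 7
New edge 0->3: forward
Forward edge: respects the existing order. Still a DAG, same toposort still valid.
Still a DAG? yes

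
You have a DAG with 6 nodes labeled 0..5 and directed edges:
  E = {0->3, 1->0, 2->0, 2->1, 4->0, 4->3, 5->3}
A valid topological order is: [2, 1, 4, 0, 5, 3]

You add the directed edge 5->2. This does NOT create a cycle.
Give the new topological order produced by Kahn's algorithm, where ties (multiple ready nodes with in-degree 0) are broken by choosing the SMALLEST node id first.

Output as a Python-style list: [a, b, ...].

Old toposort: [2, 1, 4, 0, 5, 3]
Added edge: 5->2
Position of 5 (4) > position of 2 (0). Must reorder: 5 must now come before 2.
Run Kahn's algorithm (break ties by smallest node id):
  initial in-degrees: [3, 1, 1, 3, 0, 0]
  ready (indeg=0): [4, 5]
  pop 4: indeg[0]->2; indeg[3]->2 | ready=[5] | order so far=[4]
  pop 5: indeg[2]->0; indeg[3]->1 | ready=[2] | order so far=[4, 5]
  pop 2: indeg[0]->1; indeg[1]->0 | ready=[1] | order so far=[4, 5, 2]
  pop 1: indeg[0]->0 | ready=[0] | order so far=[4, 5, 2, 1]
  pop 0: indeg[3]->0 | ready=[3] | order so far=[4, 5, 2, 1, 0]
  pop 3: no out-edges | ready=[] | order so far=[4, 5, 2, 1, 0, 3]
  Result: [4, 5, 2, 1, 0, 3]

Answer: [4, 5, 2, 1, 0, 3]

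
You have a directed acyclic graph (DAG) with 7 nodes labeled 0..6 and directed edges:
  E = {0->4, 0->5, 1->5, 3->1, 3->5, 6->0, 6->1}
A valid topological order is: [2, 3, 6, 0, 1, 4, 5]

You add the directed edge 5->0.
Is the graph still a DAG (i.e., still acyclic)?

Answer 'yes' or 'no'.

Answer: no

Derivation:
Given toposort: [2, 3, 6, 0, 1, 4, 5]
Position of 5: index 6; position of 0: index 3
New edge 5->0: backward (u after v in old order)
Backward edge: old toposort is now invalid. Check if this creates a cycle.
Does 0 already reach 5? Reachable from 0: [0, 4, 5]. YES -> cycle!
Still a DAG? no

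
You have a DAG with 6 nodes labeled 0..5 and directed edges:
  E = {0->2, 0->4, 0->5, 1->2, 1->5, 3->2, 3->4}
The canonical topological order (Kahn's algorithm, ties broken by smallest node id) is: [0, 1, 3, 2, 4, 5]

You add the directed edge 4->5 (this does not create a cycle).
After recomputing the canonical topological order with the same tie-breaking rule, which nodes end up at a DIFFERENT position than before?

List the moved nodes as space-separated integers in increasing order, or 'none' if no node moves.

Answer: none

Derivation:
Old toposort: [0, 1, 3, 2, 4, 5]
Added edge 4->5
Recompute Kahn (smallest-id tiebreak):
  initial in-degrees: [0, 0, 3, 0, 2, 3]
  ready (indeg=0): [0, 1, 3]
  pop 0: indeg[2]->2; indeg[4]->1; indeg[5]->2 | ready=[1, 3] | order so far=[0]
  pop 1: indeg[2]->1; indeg[5]->1 | ready=[3] | order so far=[0, 1]
  pop 3: indeg[2]->0; indeg[4]->0 | ready=[2, 4] | order so far=[0, 1, 3]
  pop 2: no out-edges | ready=[4] | order so far=[0, 1, 3, 2]
  pop 4: indeg[5]->0 | ready=[5] | order so far=[0, 1, 3, 2, 4]
  pop 5: no out-edges | ready=[] | order so far=[0, 1, 3, 2, 4, 5]
New canonical toposort: [0, 1, 3, 2, 4, 5]
Compare positions:
  Node 0: index 0 -> 0 (same)
  Node 1: index 1 -> 1 (same)
  Node 2: index 3 -> 3 (same)
  Node 3: index 2 -> 2 (same)
  Node 4: index 4 -> 4 (same)
  Node 5: index 5 -> 5 (same)
Nodes that changed position: none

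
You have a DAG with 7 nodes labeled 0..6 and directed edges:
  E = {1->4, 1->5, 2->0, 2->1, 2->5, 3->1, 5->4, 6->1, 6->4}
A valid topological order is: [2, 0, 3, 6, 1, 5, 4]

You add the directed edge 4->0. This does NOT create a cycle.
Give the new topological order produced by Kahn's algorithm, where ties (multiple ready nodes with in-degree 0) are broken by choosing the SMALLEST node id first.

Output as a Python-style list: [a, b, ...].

Old toposort: [2, 0, 3, 6, 1, 5, 4]
Added edge: 4->0
Position of 4 (6) > position of 0 (1). Must reorder: 4 must now come before 0.
Run Kahn's algorithm (break ties by smallest node id):
  initial in-degrees: [2, 3, 0, 0, 3, 2, 0]
  ready (indeg=0): [2, 3, 6]
  pop 2: indeg[0]->1; indeg[1]->2; indeg[5]->1 | ready=[3, 6] | order so far=[2]
  pop 3: indeg[1]->1 | ready=[6] | order so far=[2, 3]
  pop 6: indeg[1]->0; indeg[4]->2 | ready=[1] | order so far=[2, 3, 6]
  pop 1: indeg[4]->1; indeg[5]->0 | ready=[5] | order so far=[2, 3, 6, 1]
  pop 5: indeg[4]->0 | ready=[4] | order so far=[2, 3, 6, 1, 5]
  pop 4: indeg[0]->0 | ready=[0] | order so far=[2, 3, 6, 1, 5, 4]
  pop 0: no out-edges | ready=[] | order so far=[2, 3, 6, 1, 5, 4, 0]
  Result: [2, 3, 6, 1, 5, 4, 0]

Answer: [2, 3, 6, 1, 5, 4, 0]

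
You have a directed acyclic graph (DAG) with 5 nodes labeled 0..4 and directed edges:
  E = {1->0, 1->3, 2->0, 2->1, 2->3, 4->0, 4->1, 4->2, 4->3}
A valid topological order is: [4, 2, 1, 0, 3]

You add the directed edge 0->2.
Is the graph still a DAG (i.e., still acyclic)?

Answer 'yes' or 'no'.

Answer: no

Derivation:
Given toposort: [4, 2, 1, 0, 3]
Position of 0: index 3; position of 2: index 1
New edge 0->2: backward (u after v in old order)
Backward edge: old toposort is now invalid. Check if this creates a cycle.
Does 2 already reach 0? Reachable from 2: [0, 1, 2, 3]. YES -> cycle!
Still a DAG? no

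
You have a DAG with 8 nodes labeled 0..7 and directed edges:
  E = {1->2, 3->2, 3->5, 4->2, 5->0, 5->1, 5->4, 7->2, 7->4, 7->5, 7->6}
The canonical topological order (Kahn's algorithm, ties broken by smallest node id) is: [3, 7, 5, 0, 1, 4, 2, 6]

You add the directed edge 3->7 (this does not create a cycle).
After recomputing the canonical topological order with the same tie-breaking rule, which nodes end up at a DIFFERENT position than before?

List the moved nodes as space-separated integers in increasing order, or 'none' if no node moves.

Answer: none

Derivation:
Old toposort: [3, 7, 5, 0, 1, 4, 2, 6]
Added edge 3->7
Recompute Kahn (smallest-id tiebreak):
  initial in-degrees: [1, 1, 4, 0, 2, 2, 1, 1]
  ready (indeg=0): [3]
  pop 3: indeg[2]->3; indeg[5]->1; indeg[7]->0 | ready=[7] | order so far=[3]
  pop 7: indeg[2]->2; indeg[4]->1; indeg[5]->0; indeg[6]->0 | ready=[5, 6] | order so far=[3, 7]
  pop 5: indeg[0]->0; indeg[1]->0; indeg[4]->0 | ready=[0, 1, 4, 6] | order so far=[3, 7, 5]
  pop 0: no out-edges | ready=[1, 4, 6] | order so far=[3, 7, 5, 0]
  pop 1: indeg[2]->1 | ready=[4, 6] | order so far=[3, 7, 5, 0, 1]
  pop 4: indeg[2]->0 | ready=[2, 6] | order so far=[3, 7, 5, 0, 1, 4]
  pop 2: no out-edges | ready=[6] | order so far=[3, 7, 5, 0, 1, 4, 2]
  pop 6: no out-edges | ready=[] | order so far=[3, 7, 5, 0, 1, 4, 2, 6]
New canonical toposort: [3, 7, 5, 0, 1, 4, 2, 6]
Compare positions:
  Node 0: index 3 -> 3 (same)
  Node 1: index 4 -> 4 (same)
  Node 2: index 6 -> 6 (same)
  Node 3: index 0 -> 0 (same)
  Node 4: index 5 -> 5 (same)
  Node 5: index 2 -> 2 (same)
  Node 6: index 7 -> 7 (same)
  Node 7: index 1 -> 1 (same)
Nodes that changed position: none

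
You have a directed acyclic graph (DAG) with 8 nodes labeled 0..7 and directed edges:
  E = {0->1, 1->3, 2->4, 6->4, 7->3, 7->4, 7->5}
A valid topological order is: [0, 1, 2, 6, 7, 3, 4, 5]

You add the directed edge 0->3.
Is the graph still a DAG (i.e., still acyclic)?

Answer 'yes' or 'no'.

Answer: yes

Derivation:
Given toposort: [0, 1, 2, 6, 7, 3, 4, 5]
Position of 0: index 0; position of 3: index 5
New edge 0->3: forward
Forward edge: respects the existing order. Still a DAG, same toposort still valid.
Still a DAG? yes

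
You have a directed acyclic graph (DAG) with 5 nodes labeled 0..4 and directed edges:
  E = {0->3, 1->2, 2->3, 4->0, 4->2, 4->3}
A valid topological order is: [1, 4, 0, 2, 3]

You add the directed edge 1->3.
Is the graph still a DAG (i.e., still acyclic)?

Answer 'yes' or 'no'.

Answer: yes

Derivation:
Given toposort: [1, 4, 0, 2, 3]
Position of 1: index 0; position of 3: index 4
New edge 1->3: forward
Forward edge: respects the existing order. Still a DAG, same toposort still valid.
Still a DAG? yes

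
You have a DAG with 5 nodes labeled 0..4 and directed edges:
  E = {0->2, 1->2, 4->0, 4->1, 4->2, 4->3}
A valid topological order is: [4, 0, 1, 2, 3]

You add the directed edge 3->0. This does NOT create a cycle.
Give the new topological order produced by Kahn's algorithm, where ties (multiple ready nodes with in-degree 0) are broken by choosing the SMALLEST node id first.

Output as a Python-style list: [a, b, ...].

Answer: [4, 1, 3, 0, 2]

Derivation:
Old toposort: [4, 0, 1, 2, 3]
Added edge: 3->0
Position of 3 (4) > position of 0 (1). Must reorder: 3 must now come before 0.
Run Kahn's algorithm (break ties by smallest node id):
  initial in-degrees: [2, 1, 3, 1, 0]
  ready (indeg=0): [4]
  pop 4: indeg[0]->1; indeg[1]->0; indeg[2]->2; indeg[3]->0 | ready=[1, 3] | order so far=[4]
  pop 1: indeg[2]->1 | ready=[3] | order so far=[4, 1]
  pop 3: indeg[0]->0 | ready=[0] | order so far=[4, 1, 3]
  pop 0: indeg[2]->0 | ready=[2] | order so far=[4, 1, 3, 0]
  pop 2: no out-edges | ready=[] | order so far=[4, 1, 3, 0, 2]
  Result: [4, 1, 3, 0, 2]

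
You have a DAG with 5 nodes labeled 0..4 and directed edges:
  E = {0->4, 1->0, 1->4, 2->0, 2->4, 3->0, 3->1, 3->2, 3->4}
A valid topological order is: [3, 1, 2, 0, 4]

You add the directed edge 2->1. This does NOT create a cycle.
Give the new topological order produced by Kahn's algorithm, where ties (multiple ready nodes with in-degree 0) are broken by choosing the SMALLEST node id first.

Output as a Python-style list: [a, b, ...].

Answer: [3, 2, 1, 0, 4]

Derivation:
Old toposort: [3, 1, 2, 0, 4]
Added edge: 2->1
Position of 2 (2) > position of 1 (1). Must reorder: 2 must now come before 1.
Run Kahn's algorithm (break ties by smallest node id):
  initial in-degrees: [3, 2, 1, 0, 4]
  ready (indeg=0): [3]
  pop 3: indeg[0]->2; indeg[1]->1; indeg[2]->0; indeg[4]->3 | ready=[2] | order so far=[3]
  pop 2: indeg[0]->1; indeg[1]->0; indeg[4]->2 | ready=[1] | order so far=[3, 2]
  pop 1: indeg[0]->0; indeg[4]->1 | ready=[0] | order so far=[3, 2, 1]
  pop 0: indeg[4]->0 | ready=[4] | order so far=[3, 2, 1, 0]
  pop 4: no out-edges | ready=[] | order so far=[3, 2, 1, 0, 4]
  Result: [3, 2, 1, 0, 4]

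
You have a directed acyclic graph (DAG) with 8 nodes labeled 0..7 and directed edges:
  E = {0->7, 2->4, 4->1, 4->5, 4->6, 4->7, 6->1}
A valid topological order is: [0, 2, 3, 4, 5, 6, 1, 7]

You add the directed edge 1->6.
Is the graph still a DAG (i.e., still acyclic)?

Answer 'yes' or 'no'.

Given toposort: [0, 2, 3, 4, 5, 6, 1, 7]
Position of 1: index 6; position of 6: index 5
New edge 1->6: backward (u after v in old order)
Backward edge: old toposort is now invalid. Check if this creates a cycle.
Does 6 already reach 1? Reachable from 6: [1, 6]. YES -> cycle!
Still a DAG? no

Answer: no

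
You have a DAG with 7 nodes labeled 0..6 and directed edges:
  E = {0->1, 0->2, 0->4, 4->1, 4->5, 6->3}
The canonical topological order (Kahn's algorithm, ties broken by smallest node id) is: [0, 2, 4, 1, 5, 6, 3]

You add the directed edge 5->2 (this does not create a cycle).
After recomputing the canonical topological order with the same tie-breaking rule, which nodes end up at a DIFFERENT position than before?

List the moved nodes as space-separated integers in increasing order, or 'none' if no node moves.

Answer: 1 2 4 5

Derivation:
Old toposort: [0, 2, 4, 1, 5, 6, 3]
Added edge 5->2
Recompute Kahn (smallest-id tiebreak):
  initial in-degrees: [0, 2, 2, 1, 1, 1, 0]
  ready (indeg=0): [0, 6]
  pop 0: indeg[1]->1; indeg[2]->1; indeg[4]->0 | ready=[4, 6] | order so far=[0]
  pop 4: indeg[1]->0; indeg[5]->0 | ready=[1, 5, 6] | order so far=[0, 4]
  pop 1: no out-edges | ready=[5, 6] | order so far=[0, 4, 1]
  pop 5: indeg[2]->0 | ready=[2, 6] | order so far=[0, 4, 1, 5]
  pop 2: no out-edges | ready=[6] | order so far=[0, 4, 1, 5, 2]
  pop 6: indeg[3]->0 | ready=[3] | order so far=[0, 4, 1, 5, 2, 6]
  pop 3: no out-edges | ready=[] | order so far=[0, 4, 1, 5, 2, 6, 3]
New canonical toposort: [0, 4, 1, 5, 2, 6, 3]
Compare positions:
  Node 0: index 0 -> 0 (same)
  Node 1: index 3 -> 2 (moved)
  Node 2: index 1 -> 4 (moved)
  Node 3: index 6 -> 6 (same)
  Node 4: index 2 -> 1 (moved)
  Node 5: index 4 -> 3 (moved)
  Node 6: index 5 -> 5 (same)
Nodes that changed position: 1 2 4 5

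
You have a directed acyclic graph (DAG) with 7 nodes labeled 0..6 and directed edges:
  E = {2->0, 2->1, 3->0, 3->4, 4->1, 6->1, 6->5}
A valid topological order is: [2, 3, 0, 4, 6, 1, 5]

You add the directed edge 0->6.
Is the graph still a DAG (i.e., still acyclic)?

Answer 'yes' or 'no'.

Given toposort: [2, 3, 0, 4, 6, 1, 5]
Position of 0: index 2; position of 6: index 4
New edge 0->6: forward
Forward edge: respects the existing order. Still a DAG, same toposort still valid.
Still a DAG? yes

Answer: yes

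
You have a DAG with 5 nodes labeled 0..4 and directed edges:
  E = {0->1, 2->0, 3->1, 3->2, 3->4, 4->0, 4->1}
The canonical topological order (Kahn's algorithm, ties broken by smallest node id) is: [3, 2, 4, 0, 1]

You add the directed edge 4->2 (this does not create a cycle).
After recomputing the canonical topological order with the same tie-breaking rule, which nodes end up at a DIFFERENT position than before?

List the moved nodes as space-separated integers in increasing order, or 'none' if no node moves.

Answer: 2 4

Derivation:
Old toposort: [3, 2, 4, 0, 1]
Added edge 4->2
Recompute Kahn (smallest-id tiebreak):
  initial in-degrees: [2, 3, 2, 0, 1]
  ready (indeg=0): [3]
  pop 3: indeg[1]->2; indeg[2]->1; indeg[4]->0 | ready=[4] | order so far=[3]
  pop 4: indeg[0]->1; indeg[1]->1; indeg[2]->0 | ready=[2] | order so far=[3, 4]
  pop 2: indeg[0]->0 | ready=[0] | order so far=[3, 4, 2]
  pop 0: indeg[1]->0 | ready=[1] | order so far=[3, 4, 2, 0]
  pop 1: no out-edges | ready=[] | order so far=[3, 4, 2, 0, 1]
New canonical toposort: [3, 4, 2, 0, 1]
Compare positions:
  Node 0: index 3 -> 3 (same)
  Node 1: index 4 -> 4 (same)
  Node 2: index 1 -> 2 (moved)
  Node 3: index 0 -> 0 (same)
  Node 4: index 2 -> 1 (moved)
Nodes that changed position: 2 4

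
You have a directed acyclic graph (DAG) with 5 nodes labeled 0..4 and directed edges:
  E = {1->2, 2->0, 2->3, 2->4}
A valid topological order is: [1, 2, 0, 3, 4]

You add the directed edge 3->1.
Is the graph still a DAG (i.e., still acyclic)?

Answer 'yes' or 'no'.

Given toposort: [1, 2, 0, 3, 4]
Position of 3: index 3; position of 1: index 0
New edge 3->1: backward (u after v in old order)
Backward edge: old toposort is now invalid. Check if this creates a cycle.
Does 1 already reach 3? Reachable from 1: [0, 1, 2, 3, 4]. YES -> cycle!
Still a DAG? no

Answer: no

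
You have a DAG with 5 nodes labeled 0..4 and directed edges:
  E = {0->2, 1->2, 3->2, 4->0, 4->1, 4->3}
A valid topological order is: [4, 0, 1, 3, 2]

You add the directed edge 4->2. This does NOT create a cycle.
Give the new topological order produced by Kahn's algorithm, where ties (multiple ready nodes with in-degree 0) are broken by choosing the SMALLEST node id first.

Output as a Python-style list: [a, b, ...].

Answer: [4, 0, 1, 3, 2]

Derivation:
Old toposort: [4, 0, 1, 3, 2]
Added edge: 4->2
Position of 4 (0) < position of 2 (4). Old order still valid.
Run Kahn's algorithm (break ties by smallest node id):
  initial in-degrees: [1, 1, 4, 1, 0]
  ready (indeg=0): [4]
  pop 4: indeg[0]->0; indeg[1]->0; indeg[2]->3; indeg[3]->0 | ready=[0, 1, 3] | order so far=[4]
  pop 0: indeg[2]->2 | ready=[1, 3] | order so far=[4, 0]
  pop 1: indeg[2]->1 | ready=[3] | order so far=[4, 0, 1]
  pop 3: indeg[2]->0 | ready=[2] | order so far=[4, 0, 1, 3]
  pop 2: no out-edges | ready=[] | order so far=[4, 0, 1, 3, 2]
  Result: [4, 0, 1, 3, 2]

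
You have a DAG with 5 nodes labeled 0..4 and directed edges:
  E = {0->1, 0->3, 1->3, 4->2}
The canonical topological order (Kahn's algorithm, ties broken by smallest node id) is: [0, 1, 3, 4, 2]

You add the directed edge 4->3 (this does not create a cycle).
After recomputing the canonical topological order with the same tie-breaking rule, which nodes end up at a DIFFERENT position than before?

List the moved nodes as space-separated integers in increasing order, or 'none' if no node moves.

Answer: 2 3 4

Derivation:
Old toposort: [0, 1, 3, 4, 2]
Added edge 4->3
Recompute Kahn (smallest-id tiebreak):
  initial in-degrees: [0, 1, 1, 3, 0]
  ready (indeg=0): [0, 4]
  pop 0: indeg[1]->0; indeg[3]->2 | ready=[1, 4] | order so far=[0]
  pop 1: indeg[3]->1 | ready=[4] | order so far=[0, 1]
  pop 4: indeg[2]->0; indeg[3]->0 | ready=[2, 3] | order so far=[0, 1, 4]
  pop 2: no out-edges | ready=[3] | order so far=[0, 1, 4, 2]
  pop 3: no out-edges | ready=[] | order so far=[0, 1, 4, 2, 3]
New canonical toposort: [0, 1, 4, 2, 3]
Compare positions:
  Node 0: index 0 -> 0 (same)
  Node 1: index 1 -> 1 (same)
  Node 2: index 4 -> 3 (moved)
  Node 3: index 2 -> 4 (moved)
  Node 4: index 3 -> 2 (moved)
Nodes that changed position: 2 3 4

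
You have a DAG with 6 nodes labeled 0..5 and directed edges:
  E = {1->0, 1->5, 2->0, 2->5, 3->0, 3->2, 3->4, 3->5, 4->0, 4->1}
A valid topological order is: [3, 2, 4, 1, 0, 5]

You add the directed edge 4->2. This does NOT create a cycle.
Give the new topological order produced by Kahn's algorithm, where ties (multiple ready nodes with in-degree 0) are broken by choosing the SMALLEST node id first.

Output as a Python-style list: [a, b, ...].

Old toposort: [3, 2, 4, 1, 0, 5]
Added edge: 4->2
Position of 4 (2) > position of 2 (1). Must reorder: 4 must now come before 2.
Run Kahn's algorithm (break ties by smallest node id):
  initial in-degrees: [4, 1, 2, 0, 1, 3]
  ready (indeg=0): [3]
  pop 3: indeg[0]->3; indeg[2]->1; indeg[4]->0; indeg[5]->2 | ready=[4] | order so far=[3]
  pop 4: indeg[0]->2; indeg[1]->0; indeg[2]->0 | ready=[1, 2] | order so far=[3, 4]
  pop 1: indeg[0]->1; indeg[5]->1 | ready=[2] | order so far=[3, 4, 1]
  pop 2: indeg[0]->0; indeg[5]->0 | ready=[0, 5] | order so far=[3, 4, 1, 2]
  pop 0: no out-edges | ready=[5] | order so far=[3, 4, 1, 2, 0]
  pop 5: no out-edges | ready=[] | order so far=[3, 4, 1, 2, 0, 5]
  Result: [3, 4, 1, 2, 0, 5]

Answer: [3, 4, 1, 2, 0, 5]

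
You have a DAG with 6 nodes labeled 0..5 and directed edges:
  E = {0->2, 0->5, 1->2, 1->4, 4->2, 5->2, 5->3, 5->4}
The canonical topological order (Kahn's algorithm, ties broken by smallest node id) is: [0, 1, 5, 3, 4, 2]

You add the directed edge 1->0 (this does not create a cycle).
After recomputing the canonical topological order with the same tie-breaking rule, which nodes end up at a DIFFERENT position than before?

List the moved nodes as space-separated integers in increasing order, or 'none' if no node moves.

Answer: 0 1

Derivation:
Old toposort: [0, 1, 5, 3, 4, 2]
Added edge 1->0
Recompute Kahn (smallest-id tiebreak):
  initial in-degrees: [1, 0, 4, 1, 2, 1]
  ready (indeg=0): [1]
  pop 1: indeg[0]->0; indeg[2]->3; indeg[4]->1 | ready=[0] | order so far=[1]
  pop 0: indeg[2]->2; indeg[5]->0 | ready=[5] | order so far=[1, 0]
  pop 5: indeg[2]->1; indeg[3]->0; indeg[4]->0 | ready=[3, 4] | order so far=[1, 0, 5]
  pop 3: no out-edges | ready=[4] | order so far=[1, 0, 5, 3]
  pop 4: indeg[2]->0 | ready=[2] | order so far=[1, 0, 5, 3, 4]
  pop 2: no out-edges | ready=[] | order so far=[1, 0, 5, 3, 4, 2]
New canonical toposort: [1, 0, 5, 3, 4, 2]
Compare positions:
  Node 0: index 0 -> 1 (moved)
  Node 1: index 1 -> 0 (moved)
  Node 2: index 5 -> 5 (same)
  Node 3: index 3 -> 3 (same)
  Node 4: index 4 -> 4 (same)
  Node 5: index 2 -> 2 (same)
Nodes that changed position: 0 1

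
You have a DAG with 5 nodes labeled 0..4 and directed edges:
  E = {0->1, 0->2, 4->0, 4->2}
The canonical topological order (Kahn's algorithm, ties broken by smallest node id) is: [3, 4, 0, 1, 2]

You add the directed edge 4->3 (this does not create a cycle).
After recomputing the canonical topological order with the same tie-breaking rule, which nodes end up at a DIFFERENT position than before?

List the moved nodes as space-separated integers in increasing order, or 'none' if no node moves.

Answer: 0 1 2 3 4

Derivation:
Old toposort: [3, 4, 0, 1, 2]
Added edge 4->3
Recompute Kahn (smallest-id tiebreak):
  initial in-degrees: [1, 1, 2, 1, 0]
  ready (indeg=0): [4]
  pop 4: indeg[0]->0; indeg[2]->1; indeg[3]->0 | ready=[0, 3] | order so far=[4]
  pop 0: indeg[1]->0; indeg[2]->0 | ready=[1, 2, 3] | order so far=[4, 0]
  pop 1: no out-edges | ready=[2, 3] | order so far=[4, 0, 1]
  pop 2: no out-edges | ready=[3] | order so far=[4, 0, 1, 2]
  pop 3: no out-edges | ready=[] | order so far=[4, 0, 1, 2, 3]
New canonical toposort: [4, 0, 1, 2, 3]
Compare positions:
  Node 0: index 2 -> 1 (moved)
  Node 1: index 3 -> 2 (moved)
  Node 2: index 4 -> 3 (moved)
  Node 3: index 0 -> 4 (moved)
  Node 4: index 1 -> 0 (moved)
Nodes that changed position: 0 1 2 3 4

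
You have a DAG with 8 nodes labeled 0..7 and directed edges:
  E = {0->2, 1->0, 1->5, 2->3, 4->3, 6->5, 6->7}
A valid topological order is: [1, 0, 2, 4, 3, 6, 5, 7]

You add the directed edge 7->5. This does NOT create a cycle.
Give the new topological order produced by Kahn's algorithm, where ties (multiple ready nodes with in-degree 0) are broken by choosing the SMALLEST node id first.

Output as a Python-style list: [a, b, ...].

Answer: [1, 0, 2, 4, 3, 6, 7, 5]

Derivation:
Old toposort: [1, 0, 2, 4, 3, 6, 5, 7]
Added edge: 7->5
Position of 7 (7) > position of 5 (6). Must reorder: 7 must now come before 5.
Run Kahn's algorithm (break ties by smallest node id):
  initial in-degrees: [1, 0, 1, 2, 0, 3, 0, 1]
  ready (indeg=0): [1, 4, 6]
  pop 1: indeg[0]->0; indeg[5]->2 | ready=[0, 4, 6] | order so far=[1]
  pop 0: indeg[2]->0 | ready=[2, 4, 6] | order so far=[1, 0]
  pop 2: indeg[3]->1 | ready=[4, 6] | order so far=[1, 0, 2]
  pop 4: indeg[3]->0 | ready=[3, 6] | order so far=[1, 0, 2, 4]
  pop 3: no out-edges | ready=[6] | order so far=[1, 0, 2, 4, 3]
  pop 6: indeg[5]->1; indeg[7]->0 | ready=[7] | order so far=[1, 0, 2, 4, 3, 6]
  pop 7: indeg[5]->0 | ready=[5] | order so far=[1, 0, 2, 4, 3, 6, 7]
  pop 5: no out-edges | ready=[] | order so far=[1, 0, 2, 4, 3, 6, 7, 5]
  Result: [1, 0, 2, 4, 3, 6, 7, 5]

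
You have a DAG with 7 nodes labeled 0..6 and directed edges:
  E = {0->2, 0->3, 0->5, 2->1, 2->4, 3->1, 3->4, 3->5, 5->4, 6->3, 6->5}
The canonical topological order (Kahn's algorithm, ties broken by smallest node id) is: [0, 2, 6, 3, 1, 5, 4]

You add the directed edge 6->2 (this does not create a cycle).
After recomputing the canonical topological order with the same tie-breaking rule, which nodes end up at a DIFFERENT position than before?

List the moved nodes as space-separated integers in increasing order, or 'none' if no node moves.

Old toposort: [0, 2, 6, 3, 1, 5, 4]
Added edge 6->2
Recompute Kahn (smallest-id tiebreak):
  initial in-degrees: [0, 2, 2, 2, 3, 3, 0]
  ready (indeg=0): [0, 6]
  pop 0: indeg[2]->1; indeg[3]->1; indeg[5]->2 | ready=[6] | order so far=[0]
  pop 6: indeg[2]->0; indeg[3]->0; indeg[5]->1 | ready=[2, 3] | order so far=[0, 6]
  pop 2: indeg[1]->1; indeg[4]->2 | ready=[3] | order so far=[0, 6, 2]
  pop 3: indeg[1]->0; indeg[4]->1; indeg[5]->0 | ready=[1, 5] | order so far=[0, 6, 2, 3]
  pop 1: no out-edges | ready=[5] | order so far=[0, 6, 2, 3, 1]
  pop 5: indeg[4]->0 | ready=[4] | order so far=[0, 6, 2, 3, 1, 5]
  pop 4: no out-edges | ready=[] | order so far=[0, 6, 2, 3, 1, 5, 4]
New canonical toposort: [0, 6, 2, 3, 1, 5, 4]
Compare positions:
  Node 0: index 0 -> 0 (same)
  Node 1: index 4 -> 4 (same)
  Node 2: index 1 -> 2 (moved)
  Node 3: index 3 -> 3 (same)
  Node 4: index 6 -> 6 (same)
  Node 5: index 5 -> 5 (same)
  Node 6: index 2 -> 1 (moved)
Nodes that changed position: 2 6

Answer: 2 6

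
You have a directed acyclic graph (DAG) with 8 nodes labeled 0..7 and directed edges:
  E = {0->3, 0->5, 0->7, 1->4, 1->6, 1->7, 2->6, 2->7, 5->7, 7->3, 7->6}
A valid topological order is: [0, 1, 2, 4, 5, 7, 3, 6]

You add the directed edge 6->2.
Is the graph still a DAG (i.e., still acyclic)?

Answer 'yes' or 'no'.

Answer: no

Derivation:
Given toposort: [0, 1, 2, 4, 5, 7, 3, 6]
Position of 6: index 7; position of 2: index 2
New edge 6->2: backward (u after v in old order)
Backward edge: old toposort is now invalid. Check if this creates a cycle.
Does 2 already reach 6? Reachable from 2: [2, 3, 6, 7]. YES -> cycle!
Still a DAG? no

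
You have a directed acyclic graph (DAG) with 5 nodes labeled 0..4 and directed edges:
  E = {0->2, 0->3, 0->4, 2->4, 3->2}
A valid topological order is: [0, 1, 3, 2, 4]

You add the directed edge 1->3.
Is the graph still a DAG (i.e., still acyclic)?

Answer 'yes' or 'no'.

Answer: yes

Derivation:
Given toposort: [0, 1, 3, 2, 4]
Position of 1: index 1; position of 3: index 2
New edge 1->3: forward
Forward edge: respects the existing order. Still a DAG, same toposort still valid.
Still a DAG? yes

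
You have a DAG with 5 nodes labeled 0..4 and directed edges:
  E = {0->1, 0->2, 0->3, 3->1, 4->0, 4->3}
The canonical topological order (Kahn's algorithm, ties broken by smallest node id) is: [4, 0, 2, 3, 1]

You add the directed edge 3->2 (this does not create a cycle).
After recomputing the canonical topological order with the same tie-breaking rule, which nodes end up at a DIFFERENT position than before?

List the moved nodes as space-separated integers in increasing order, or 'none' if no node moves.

Old toposort: [4, 0, 2, 3, 1]
Added edge 3->2
Recompute Kahn (smallest-id tiebreak):
  initial in-degrees: [1, 2, 2, 2, 0]
  ready (indeg=0): [4]
  pop 4: indeg[0]->0; indeg[3]->1 | ready=[0] | order so far=[4]
  pop 0: indeg[1]->1; indeg[2]->1; indeg[3]->0 | ready=[3] | order so far=[4, 0]
  pop 3: indeg[1]->0; indeg[2]->0 | ready=[1, 2] | order so far=[4, 0, 3]
  pop 1: no out-edges | ready=[2] | order so far=[4, 0, 3, 1]
  pop 2: no out-edges | ready=[] | order so far=[4, 0, 3, 1, 2]
New canonical toposort: [4, 0, 3, 1, 2]
Compare positions:
  Node 0: index 1 -> 1 (same)
  Node 1: index 4 -> 3 (moved)
  Node 2: index 2 -> 4 (moved)
  Node 3: index 3 -> 2 (moved)
  Node 4: index 0 -> 0 (same)
Nodes that changed position: 1 2 3

Answer: 1 2 3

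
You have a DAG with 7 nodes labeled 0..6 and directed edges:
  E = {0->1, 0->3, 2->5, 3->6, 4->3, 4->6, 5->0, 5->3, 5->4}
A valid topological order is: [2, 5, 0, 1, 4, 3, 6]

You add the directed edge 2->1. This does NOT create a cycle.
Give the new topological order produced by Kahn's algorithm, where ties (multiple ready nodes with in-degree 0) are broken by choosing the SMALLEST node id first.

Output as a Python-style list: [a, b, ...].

Answer: [2, 5, 0, 1, 4, 3, 6]

Derivation:
Old toposort: [2, 5, 0, 1, 4, 3, 6]
Added edge: 2->1
Position of 2 (0) < position of 1 (3). Old order still valid.
Run Kahn's algorithm (break ties by smallest node id):
  initial in-degrees: [1, 2, 0, 3, 1, 1, 2]
  ready (indeg=0): [2]
  pop 2: indeg[1]->1; indeg[5]->0 | ready=[5] | order so far=[2]
  pop 5: indeg[0]->0; indeg[3]->2; indeg[4]->0 | ready=[0, 4] | order so far=[2, 5]
  pop 0: indeg[1]->0; indeg[3]->1 | ready=[1, 4] | order so far=[2, 5, 0]
  pop 1: no out-edges | ready=[4] | order so far=[2, 5, 0, 1]
  pop 4: indeg[3]->0; indeg[6]->1 | ready=[3] | order so far=[2, 5, 0, 1, 4]
  pop 3: indeg[6]->0 | ready=[6] | order so far=[2, 5, 0, 1, 4, 3]
  pop 6: no out-edges | ready=[] | order so far=[2, 5, 0, 1, 4, 3, 6]
  Result: [2, 5, 0, 1, 4, 3, 6]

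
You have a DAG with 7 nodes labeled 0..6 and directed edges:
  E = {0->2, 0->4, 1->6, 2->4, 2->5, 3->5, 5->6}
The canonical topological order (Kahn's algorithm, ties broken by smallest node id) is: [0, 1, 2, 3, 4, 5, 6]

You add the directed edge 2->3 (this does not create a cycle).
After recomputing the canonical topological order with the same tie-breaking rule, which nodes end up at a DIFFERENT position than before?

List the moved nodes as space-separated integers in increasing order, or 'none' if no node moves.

Old toposort: [0, 1, 2, 3, 4, 5, 6]
Added edge 2->3
Recompute Kahn (smallest-id tiebreak):
  initial in-degrees: [0, 0, 1, 1, 2, 2, 2]
  ready (indeg=0): [0, 1]
  pop 0: indeg[2]->0; indeg[4]->1 | ready=[1, 2] | order so far=[0]
  pop 1: indeg[6]->1 | ready=[2] | order so far=[0, 1]
  pop 2: indeg[3]->0; indeg[4]->0; indeg[5]->1 | ready=[3, 4] | order so far=[0, 1, 2]
  pop 3: indeg[5]->0 | ready=[4, 5] | order so far=[0, 1, 2, 3]
  pop 4: no out-edges | ready=[5] | order so far=[0, 1, 2, 3, 4]
  pop 5: indeg[6]->0 | ready=[6] | order so far=[0, 1, 2, 3, 4, 5]
  pop 6: no out-edges | ready=[] | order so far=[0, 1, 2, 3, 4, 5, 6]
New canonical toposort: [0, 1, 2, 3, 4, 5, 6]
Compare positions:
  Node 0: index 0 -> 0 (same)
  Node 1: index 1 -> 1 (same)
  Node 2: index 2 -> 2 (same)
  Node 3: index 3 -> 3 (same)
  Node 4: index 4 -> 4 (same)
  Node 5: index 5 -> 5 (same)
  Node 6: index 6 -> 6 (same)
Nodes that changed position: none

Answer: none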